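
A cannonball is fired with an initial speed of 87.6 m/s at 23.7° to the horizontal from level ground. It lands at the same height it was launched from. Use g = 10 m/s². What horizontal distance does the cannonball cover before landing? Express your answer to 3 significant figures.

565 m

For level ground, R = v₀² sin(2θ) / g.
sin(2 × 23.7°) = sin 47.40° = 0.7361.
R = (87.6)² × 0.7361 / 10 = 565 m.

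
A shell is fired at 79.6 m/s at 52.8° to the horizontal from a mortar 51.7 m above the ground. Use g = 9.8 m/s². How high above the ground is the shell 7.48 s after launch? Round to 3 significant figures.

252 m

v_y0 = 79.6 sin 52.8° = 63.40 m/s.
y(t) = 51.7 + v_y0 t − ½ g t² = 51.7 + 63.40×7.48 − ½×9.8×7.48² = 252 m.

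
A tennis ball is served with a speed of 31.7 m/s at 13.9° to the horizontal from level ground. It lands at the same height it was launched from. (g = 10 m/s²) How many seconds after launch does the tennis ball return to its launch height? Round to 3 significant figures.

Vertical component: v_y = 31.7 sin 13.9° = 7.615 m/s.
For a projectile landing at launch height, time of flight is t = 2 v_y / g = 2 × 7.615 / 10 = 1.52 s.

1.52 s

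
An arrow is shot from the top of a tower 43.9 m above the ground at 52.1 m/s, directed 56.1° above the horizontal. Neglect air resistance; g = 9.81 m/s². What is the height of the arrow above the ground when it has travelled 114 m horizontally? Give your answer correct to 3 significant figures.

138 m

v_x = 52.1 cos 56.1° = 29.06 m/s, v_y0 = 52.1 sin 56.1° = 43.24 m/s.
Time to reach x = 114 m: t = x / v_x = 114 / 29.06 = 3.923 s.
y = 43.9 + v_y0 t − ½ g t² = 43.9 + 43.24×3.923 − 4.905×3.923² = 138 m.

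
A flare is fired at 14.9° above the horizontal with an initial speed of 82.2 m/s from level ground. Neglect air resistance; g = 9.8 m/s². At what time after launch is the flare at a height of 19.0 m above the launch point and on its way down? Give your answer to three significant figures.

3.04 s

v_y0 = 82.2 sin 14.9° = 21.14 m/s.
Set y = v_y0 t − ½ g t² = 19.0: 4.900 t² − 21.14 t + 19.0 = 0.
t = [21.14 ± √(446.9 − 372.4)] / 9.8 = (21.14 ± 8.631) / 9.8, giving t = 1.28 s or t = 3.04 s.
On the way down corresponds to the larger root: t = 3.04 s.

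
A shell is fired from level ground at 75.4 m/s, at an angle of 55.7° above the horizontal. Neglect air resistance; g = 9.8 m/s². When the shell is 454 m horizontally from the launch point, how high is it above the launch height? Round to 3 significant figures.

v_x = 75.4 cos 55.7° = 42.49 m/s, v_y0 = 75.4 sin 55.7° = 62.29 m/s.
Time to reach x = 454 m: t = x / v_x = 454 / 42.49 = 10.68 s.
y = v_y0 t − ½ g t² = 62.29×10.68 − 4.900×10.68² = 106 m.

106 m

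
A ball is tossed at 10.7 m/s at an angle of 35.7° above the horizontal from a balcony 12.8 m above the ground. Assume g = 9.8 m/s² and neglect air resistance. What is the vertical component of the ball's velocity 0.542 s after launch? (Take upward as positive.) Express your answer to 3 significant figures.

0.932 m/s

Initial vertical component: v_y0 = 10.7 sin 35.7° = 6.244 m/s.
v_y(t) = v_y0 − g t = 6.244 − 9.8 × 0.542 = 0.932 m/s.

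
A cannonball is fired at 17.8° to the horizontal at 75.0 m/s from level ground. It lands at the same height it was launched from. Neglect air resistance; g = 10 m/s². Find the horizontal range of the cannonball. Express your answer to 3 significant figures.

For level ground, R = v₀² sin(2θ) / g.
sin(2 × 17.8°) = sin 35.60° = 0.5821.
R = (75.0)² × 0.5821 / 10 = 327 m.

327 m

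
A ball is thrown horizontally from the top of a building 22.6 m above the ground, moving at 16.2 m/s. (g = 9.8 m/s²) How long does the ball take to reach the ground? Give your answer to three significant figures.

The horizontal speed doesn't affect the fall. With v_y0 = 0, h = ½ g t².
t = √(2 × 22.6 / 9.8) = √4.612 = 2.15 s.

2.15 s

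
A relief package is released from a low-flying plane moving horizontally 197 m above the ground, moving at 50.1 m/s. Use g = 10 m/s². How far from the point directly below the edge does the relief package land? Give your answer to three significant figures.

Initial vertical velocity is zero, so the fall time comes from h = ½ g t²: t = √(2 × 197 / 10) = 6.277 s.
Horizontal motion is uniform at 50.1 m/s, so x = 50.1 × 6.277 = 314 m.

314 m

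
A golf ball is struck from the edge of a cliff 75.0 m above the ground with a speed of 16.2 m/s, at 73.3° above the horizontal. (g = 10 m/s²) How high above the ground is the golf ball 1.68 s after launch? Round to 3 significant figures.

87.0 m

v_y0 = 16.2 sin 73.3° = 15.52 m/s.
y(t) = 75.0 + v_y0 t − ½ g t² = 75.0 + 15.52×1.68 − ½×10×1.68² = 87.0 m.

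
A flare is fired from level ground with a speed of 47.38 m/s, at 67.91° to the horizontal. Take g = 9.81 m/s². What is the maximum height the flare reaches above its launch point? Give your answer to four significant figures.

98.24 m

Vertical component of launch velocity: v_y = 47.38 sin 67.91° = 43.902 m/s.
At the highest point the vertical velocity is zero, so v_y² = 2 g h_max.
h_max = (43.902)² / (2 × 9.81) = 1927.4 / 19.62 = 98.24 m.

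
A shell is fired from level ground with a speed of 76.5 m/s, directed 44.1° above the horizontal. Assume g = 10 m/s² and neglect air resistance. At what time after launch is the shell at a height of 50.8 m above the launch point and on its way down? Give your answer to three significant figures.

9.59 s

v_y0 = 76.5 sin 44.1° = 53.24 m/s.
Set y = v_y0 t − ½ g t² = 50.8: 5.000 t² − 53.24 t + 50.8 = 0.
t = [53.24 ± √(2834 − 1016)] / 10 = (53.24 ± 42.64) / 10, giving t = 1.06 s or t = 9.59 s.
On the way down corresponds to the larger root: t = 9.59 s.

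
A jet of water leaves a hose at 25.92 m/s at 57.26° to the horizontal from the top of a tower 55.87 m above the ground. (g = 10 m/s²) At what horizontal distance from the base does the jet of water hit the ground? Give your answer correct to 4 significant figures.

Components: v_x = 25.92 cos 57.26° = 14.018 m/s, v_y = 25.92 sin 57.26° = 21.802 m/s.
Vertical: 0 = 55.87 + 21.802 t − ½(10) t² ⇒ 5.000 t² − 21.802 t − 55.87 = 0.
t = [21.802 + √(475.33 + 1117.4)] / 10.00 = 6.1711 s.
Horizontal: R = v_x · t = 14.018 × 6.1711 = 86.51 m.

86.51 m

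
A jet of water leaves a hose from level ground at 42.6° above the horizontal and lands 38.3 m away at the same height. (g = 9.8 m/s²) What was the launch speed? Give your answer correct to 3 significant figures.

On level ground, R = v₀² sin(2θ) / g, so v₀ = √(R g / sin 2θ).
sin(2 × 42.6°) = 0.9965.
v₀ = √(38.3 × 9.8 / 0.9965) = √376.7 = 19.4 m/s.

19.4 m/s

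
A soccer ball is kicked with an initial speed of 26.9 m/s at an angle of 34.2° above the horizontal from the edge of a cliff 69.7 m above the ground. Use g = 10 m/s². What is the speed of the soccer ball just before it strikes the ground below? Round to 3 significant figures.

v_x = 26.9 cos 34.2° = 22.25 m/s is unchanged throughout.
For the vertical component, v_y² = v_y0² + 2 g h = (15.12)² + 2×10×69.7 = 1623, so |v_y| = 40.29 m/s.
Impact speed = √(v_x² + v_y²) = √(495.1 + 1623) = 46.0 m/s.

46.0 m/s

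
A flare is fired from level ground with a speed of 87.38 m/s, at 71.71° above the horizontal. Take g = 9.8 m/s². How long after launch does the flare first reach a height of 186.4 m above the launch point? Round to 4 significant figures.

2.667 s

v_y0 = 87.38 sin 71.71° = 82.966 m/s.
Set y = v_y0 t − ½ g t² = 186.4: 4.900 t² − 82.966 t + 186.4 = 0.
t = [82.966 ± √(6883.4 − 3653.4)] / 9.8 = (82.966 ± 56.833) / 9.8, giving t = 2.667 s or t = 14.27 s.
The flare is on the way up at the first time, so t = 2.667 s.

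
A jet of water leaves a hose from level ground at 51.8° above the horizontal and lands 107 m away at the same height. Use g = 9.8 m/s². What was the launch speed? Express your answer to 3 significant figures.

32.8 m/s

On level ground, R = v₀² sin(2θ) / g, so v₀ = √(R g / sin 2θ).
sin(2 × 51.8°) = 0.9720.
v₀ = √(107 × 9.8 / 0.9720) = √1079 = 32.8 m/s.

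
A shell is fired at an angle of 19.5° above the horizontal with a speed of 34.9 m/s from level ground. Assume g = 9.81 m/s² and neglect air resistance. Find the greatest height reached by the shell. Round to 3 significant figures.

6.92 m

Vertical component of launch velocity: v_y = 34.9 sin 19.5° = 11.65 m/s.
At the highest point the vertical velocity is zero, so v_y² = 2 g h_max.
h_max = (11.65)² / (2 × 9.81) = 135.7 / 19.62 = 6.92 m.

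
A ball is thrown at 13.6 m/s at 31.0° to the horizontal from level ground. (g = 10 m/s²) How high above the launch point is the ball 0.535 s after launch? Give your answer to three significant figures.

v_y0 = 13.6 sin 31.0° = 7.005 m/s.
y(t) = v_y0 t − ½ g t² = 7.005×0.535 − 5.000×0.535² = 2.32 m.

2.32 m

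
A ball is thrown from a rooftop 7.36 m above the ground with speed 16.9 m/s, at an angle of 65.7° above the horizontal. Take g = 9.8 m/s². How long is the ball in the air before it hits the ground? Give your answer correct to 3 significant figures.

3.56 s

Vertical component: v_y = 16.9 sin 65.7° = 15.40 m/s.
Taking up as positive with launch at y = 7.36 m, landing at y = 0: 0 = 7.36 + 15.40 t − ½(9.8) t².
Solving 4.900 t² − 15.40 t − 7.36 = 0 gives t = [15.40 + √(15.40² + 4·4.900·7.36)] / 9.800 = 3.56 s.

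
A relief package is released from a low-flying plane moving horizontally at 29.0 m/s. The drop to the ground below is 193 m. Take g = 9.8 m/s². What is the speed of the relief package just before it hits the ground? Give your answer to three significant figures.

Fall time: t = √(2 × 193 / 9.8) = 6.276 s.
At impact: v_x = 29.0 m/s (unchanged), v_y = g t = 9.8 × 6.276 = 61.50 m/s.
Speed = √(v_x² + v_y²) = √(841.0 + 3782) = 68.0 m/s.

68.0 m/s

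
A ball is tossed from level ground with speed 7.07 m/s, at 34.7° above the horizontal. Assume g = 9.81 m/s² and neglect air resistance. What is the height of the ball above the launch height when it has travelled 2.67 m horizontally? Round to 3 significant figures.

v_x = 7.07 cos 34.7° = 5.813 m/s, v_y0 = 7.07 sin 34.7° = 4.025 m/s.
Time to reach x = 2.67 m: t = x / v_x = 2.67 / 5.813 = 0.4593 s.
y = v_y0 t − ½ g t² = 4.025×0.4593 − 4.905×0.4593² = 0.814 m.

0.814 m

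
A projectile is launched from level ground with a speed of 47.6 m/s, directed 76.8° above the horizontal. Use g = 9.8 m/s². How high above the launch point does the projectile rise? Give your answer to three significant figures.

110 m

Vertical component of launch velocity: v_y = 47.6 sin 76.8° = 46.34 m/s.
At the highest point the vertical velocity is zero, so v_y² = 2 g h_max.
h_max = (46.34)² / (2 × 9.8) = 2147 / 19.60 = 110 m.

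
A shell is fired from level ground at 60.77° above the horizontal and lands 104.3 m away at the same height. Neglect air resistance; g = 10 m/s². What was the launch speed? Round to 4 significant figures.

On level ground, R = v₀² sin(2θ) / g, so v₀ = √(R g / sin 2θ).
sin(2 × 60.77°) = 0.8523.
v₀ = √(104.3 × 10 / 0.8523) = √1223.7 = 34.98 m/s.

34.98 m/s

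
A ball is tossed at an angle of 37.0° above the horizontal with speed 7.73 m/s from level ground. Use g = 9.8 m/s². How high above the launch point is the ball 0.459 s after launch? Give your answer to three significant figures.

v_y0 = 7.73 sin 37.0° = 4.652 m/s.
y(t) = v_y0 t − ½ g t² = 4.652×0.459 − 4.900×0.459² = 1.10 m.

1.10 m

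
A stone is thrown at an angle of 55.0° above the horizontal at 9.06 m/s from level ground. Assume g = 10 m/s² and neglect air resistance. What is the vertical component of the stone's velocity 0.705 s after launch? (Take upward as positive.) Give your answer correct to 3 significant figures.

Initial vertical component: v_y0 = 9.06 sin 55.0° = 7.422 m/s.
v_y(t) = v_y0 − g t = 7.422 − 10 × 0.705 = 0.372 m/s.

0.372 m/s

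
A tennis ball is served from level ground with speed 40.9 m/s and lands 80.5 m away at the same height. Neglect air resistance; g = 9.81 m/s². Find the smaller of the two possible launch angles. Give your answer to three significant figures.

Level-ground range: R = v₀² sin(2θ)/g ⇒ sin 2θ = R g / v₀² = 80.5×9.81/40.9² = 0.4721.
2θ = arcsin(0.4721) = 28.17° or 180° − 28.17° = 151.83°.
So θ = 14.1° or θ = 75.9°.

14.1°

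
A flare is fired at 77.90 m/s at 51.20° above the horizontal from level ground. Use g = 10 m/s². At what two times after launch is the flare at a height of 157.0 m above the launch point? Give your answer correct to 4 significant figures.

v_y0 = 77.90 sin 51.20° = 60.710 m/s.
Set y = v_y0 t − ½ g t² = 157.0: 5.000 t² − 60.710 t + 157.0 = 0.
t = [60.710 ± √(3685.7 − 3140.0)] / 10 = (60.710 ± 23.360) / 10, giving t = 3.735 s or t = 8.407 s.
So the flare is at 157.0 m at t = 3.735 s (rising) and t = 8.407 s (falling).

3.735 s and 8.407 s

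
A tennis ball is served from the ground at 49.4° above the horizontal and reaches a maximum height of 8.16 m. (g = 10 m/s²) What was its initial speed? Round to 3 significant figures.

At maximum height v_y = 0, so (v₀ sin θ)² = 2 g H.
v₀ sin 49.4° = √(2 × 10 × 8.16) = 12.77 m/s.
v₀ = 12.77 / sin 49.4° = 12.77 / 0.7593 = 16.8 m/s.

16.8 m/s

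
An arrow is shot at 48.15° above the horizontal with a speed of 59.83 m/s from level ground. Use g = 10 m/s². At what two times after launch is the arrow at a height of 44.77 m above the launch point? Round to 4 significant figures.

v_y0 = 59.83 sin 48.15° = 44.567 m/s.
Set y = v_y0 t − ½ g t² = 44.77: 5.000 t² − 44.567 t + 44.77 = 0.
t = [44.567 ± √(1986.2 − 895.40)] / 10 = (44.567 ± 33.027) / 10, giving t = 1.154 s or t = 7.759 s.
So the arrow is at 44.77 m at t = 1.154 s (rising) and t = 7.759 s (falling).

1.154 s and 7.759 s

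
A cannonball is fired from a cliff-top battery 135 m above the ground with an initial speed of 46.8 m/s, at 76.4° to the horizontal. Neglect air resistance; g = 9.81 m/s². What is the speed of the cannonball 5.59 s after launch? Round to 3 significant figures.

v_x = 46.8 cos 76.4° = 11.00 m/s (constant).
v_y(t) = 46.8 sin 76.4° − g t = 45.49 − 9.81 × 5.59 = -9.348 m/s.
Speed = √(v_x² + v_y²) = √(121.0 + 87.39) = 14.4 m/s.

14.4 m/s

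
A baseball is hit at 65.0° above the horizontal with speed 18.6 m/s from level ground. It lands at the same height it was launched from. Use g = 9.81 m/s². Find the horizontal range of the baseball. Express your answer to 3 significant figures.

For level ground, R = v₀² sin(2θ) / g.
sin(2 × 65.0°) = sin 130.0° = 0.7660.
R = (18.6)² × 0.7660 / 9.81 = 27.0 m.

27.0 m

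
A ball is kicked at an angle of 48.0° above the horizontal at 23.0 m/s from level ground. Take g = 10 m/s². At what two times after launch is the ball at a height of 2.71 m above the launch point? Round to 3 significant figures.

0.167 s and 3.25 s

v_y0 = 23.0 sin 48.0° = 17.09 m/s.
Set y = v_y0 t − ½ g t² = 2.71: 5.000 t² − 17.09 t + 2.71 = 0.
t = [17.09 ± √(292.1 − 54.20)] / 10 = (17.09 ± 15.42) / 10, giving t = 0.167 s or t = 3.25 s.
So the ball is at 2.71 m at t = 0.167 s (rising) and t = 3.25 s (falling).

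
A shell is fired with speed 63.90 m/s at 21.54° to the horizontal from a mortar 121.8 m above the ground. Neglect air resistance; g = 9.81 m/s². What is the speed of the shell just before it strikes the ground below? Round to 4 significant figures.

v_x = 63.90 cos 21.54° = 59.437 m/s is unchanged throughout.
For the vertical component, v_y² = v_y0² + 2 g h = (23.461)² + 2×9.81×121.8 = 2940.1, so |v_y| = 54.223 m/s.
Impact speed = √(v_x² + v_y²) = √(3532.8 + 2940.1) = 80.45 m/s.

80.45 m/s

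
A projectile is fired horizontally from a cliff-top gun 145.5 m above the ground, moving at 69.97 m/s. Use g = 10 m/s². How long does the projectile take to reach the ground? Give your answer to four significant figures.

The horizontal speed doesn't affect the fall. With v_y0 = 0, h = ½ g t².
t = √(2 × 145.5 / 10) = √29.100 = 5.394 s.

5.394 s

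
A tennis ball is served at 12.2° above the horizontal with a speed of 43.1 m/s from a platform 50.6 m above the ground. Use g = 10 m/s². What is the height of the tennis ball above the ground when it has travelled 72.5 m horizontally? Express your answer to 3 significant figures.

51.5 m

v_x = 43.1 cos 12.2° = 42.13 m/s, v_y0 = 43.1 sin 12.2° = 9.108 m/s.
Time to reach x = 72.5 m: t = x / v_x = 72.5 / 42.13 = 1.721 s.
y = 50.6 + v_y0 t − ½ g t² = 50.6 + 9.108×1.721 − 5.000×1.721² = 51.5 m.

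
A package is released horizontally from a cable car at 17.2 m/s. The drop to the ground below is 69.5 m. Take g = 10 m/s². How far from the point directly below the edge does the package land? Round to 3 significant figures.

Initial vertical velocity is zero, so the fall time comes from h = ½ g t²: t = √(2 × 69.5 / 10) = 3.728 s.
Horizontal motion is uniform at 17.2 m/s, so x = 17.2 × 3.728 = 64.1 m.

64.1 m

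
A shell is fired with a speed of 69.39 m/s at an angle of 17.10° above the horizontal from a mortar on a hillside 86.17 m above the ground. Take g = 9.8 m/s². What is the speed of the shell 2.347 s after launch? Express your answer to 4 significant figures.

v_x = 69.39 cos 17.10° = 66.322 m/s (constant).
v_y(t) = 69.39 sin 17.10° − g t = 20.403 − 9.8 × 2.347 = -2.5976 m/s.
Speed = √(v_x² + v_y²) = √(4398.6 + 6.7475) = 66.37 m/s.

66.37 m/s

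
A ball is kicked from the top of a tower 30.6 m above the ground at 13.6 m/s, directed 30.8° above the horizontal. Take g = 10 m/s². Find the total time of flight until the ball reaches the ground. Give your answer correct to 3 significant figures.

3.27 s

Vertical component: v_y = 13.6 sin 30.8° = 6.964 m/s.
Taking up as positive with launch at y = 30.6 m, landing at y = 0: 0 = 30.6 + 6.964 t − ½(10) t².
Solving 5.000 t² − 6.964 t − 30.6 = 0 gives t = [6.964 + √(6.964² + 4·5.000·30.6)] / 10.00 = 3.27 s.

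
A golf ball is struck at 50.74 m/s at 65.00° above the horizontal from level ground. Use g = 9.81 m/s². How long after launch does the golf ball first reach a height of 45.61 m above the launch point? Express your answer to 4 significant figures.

1.127 s

v_y0 = 50.74 sin 65.00° = 45.986 m/s.
Set y = v_y0 t − ½ g t² = 45.61: 4.905 t² − 45.986 t + 45.61 = 0.
t = [45.986 ± √(2114.7 − 894.87)] / 9.81 = (45.986 ± 34.926) / 9.81, giving t = 1.127 s or t = 8.248 s.
The golf ball is on the way up at the first time, so t = 1.127 s.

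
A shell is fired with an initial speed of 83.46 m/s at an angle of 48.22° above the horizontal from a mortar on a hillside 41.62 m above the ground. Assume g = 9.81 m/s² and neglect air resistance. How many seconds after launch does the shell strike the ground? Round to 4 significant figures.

13.33 s

Vertical component: v_y = 83.46 sin 48.22° = 62.237 m/s.
Taking up as positive with launch at y = 41.62 m, landing at y = 0: 0 = 41.62 + 62.237 t − ½(9.81) t².
Solving 4.905 t² − 62.237 t − 41.62 = 0 gives t = [62.237 + √(62.237² + 4·4.905·41.62)] / 9.810 = 13.33 s.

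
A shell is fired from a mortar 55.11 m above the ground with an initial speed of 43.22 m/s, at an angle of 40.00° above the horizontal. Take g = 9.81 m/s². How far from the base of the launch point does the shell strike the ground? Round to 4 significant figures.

Components: v_x = 43.22 cos 40.00° = 33.108 m/s, v_y = 43.22 sin 40.00° = 27.781 m/s.
Vertical: 0 = 55.11 + 27.781 t − ½(9.81) t² ⇒ 4.905 t² − 27.781 t − 55.11 = 0.
t = [27.781 + √(771.78 + 1081.3)] / 9.810 = 7.2200 s.
Horizontal: R = v_x · t = 33.108 × 7.2200 = 239.0 m.

239.0 m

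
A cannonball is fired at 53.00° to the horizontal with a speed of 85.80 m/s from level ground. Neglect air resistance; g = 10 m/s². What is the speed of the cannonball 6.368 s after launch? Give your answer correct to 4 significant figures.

51.86 m/s

v_x = 85.80 cos 53.00° = 51.636 m/s (constant).
v_y(t) = 85.80 sin 53.00° − g t = 68.523 − 10 × 6.368 = 4.8430 m/s.
Speed = √(v_x² + v_y²) = √(2666.3 + 23.455) = 51.86 m/s.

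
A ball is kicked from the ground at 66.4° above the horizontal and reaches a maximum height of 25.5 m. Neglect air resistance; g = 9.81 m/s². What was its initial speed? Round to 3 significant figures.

At maximum height v_y = 0, so (v₀ sin θ)² = 2 g H.
v₀ sin 66.4° = √(2 × 9.81 × 25.5) = 22.37 m/s.
v₀ = 22.37 / sin 66.4° = 22.37 / 0.9164 = 24.4 m/s.

24.4 m/s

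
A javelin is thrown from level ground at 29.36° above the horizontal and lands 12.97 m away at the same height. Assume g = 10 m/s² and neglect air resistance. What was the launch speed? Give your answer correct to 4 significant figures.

12.32 m/s

On level ground, R = v₀² sin(2θ) / g, so v₀ = √(R g / sin 2θ).
sin(2 × 29.36°) = 0.8546.
v₀ = √(12.97 × 10 / 0.8546) = √151.77 = 12.32 m/s.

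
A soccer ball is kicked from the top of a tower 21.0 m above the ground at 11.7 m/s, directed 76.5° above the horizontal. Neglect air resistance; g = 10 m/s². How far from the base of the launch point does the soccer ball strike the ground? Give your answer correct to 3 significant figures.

9.51 m

Components: v_x = 11.7 cos 76.5° = 2.731 m/s, v_y = 11.7 sin 76.5° = 11.38 m/s.
Vertical: 0 = 21.0 + 11.38 t − ½(10) t² ⇒ 5.000 t² − 11.38 t − 21.0 = 0.
t = [11.38 + √(129.5 + 420.0)] / 10.00 = 3.482 s.
Horizontal: R = v_x · t = 2.731 × 3.482 = 9.51 m.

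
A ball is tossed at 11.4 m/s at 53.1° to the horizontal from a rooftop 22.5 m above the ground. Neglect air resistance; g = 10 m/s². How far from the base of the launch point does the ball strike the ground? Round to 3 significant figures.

22.0 m

Components: v_x = 11.4 cos 53.1° = 6.845 m/s, v_y = 11.4 sin 53.1° = 9.116 m/s.
Vertical: 0 = 22.5 + 9.116 t − ½(10) t² ⇒ 5.000 t² − 9.116 t − 22.5 = 0.
t = [9.116 + √(83.10 + 450.0)] / 10.00 = 3.220 s.
Horizontal: R = v_x · t = 6.845 × 3.220 = 22.0 m.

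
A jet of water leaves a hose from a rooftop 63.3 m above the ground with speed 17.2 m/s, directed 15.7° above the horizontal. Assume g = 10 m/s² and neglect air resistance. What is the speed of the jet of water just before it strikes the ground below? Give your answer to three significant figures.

39.5 m/s

v_x = 17.2 cos 15.7° = 16.56 m/s is unchanged throughout.
For the vertical component, v_y² = v_y0² + 2 g h = (4.654)² + 2×10×63.3 = 1288, so |v_y| = 35.89 m/s.
Impact speed = √(v_x² + v_y²) = √(274.2 + 1288) = 39.5 m/s.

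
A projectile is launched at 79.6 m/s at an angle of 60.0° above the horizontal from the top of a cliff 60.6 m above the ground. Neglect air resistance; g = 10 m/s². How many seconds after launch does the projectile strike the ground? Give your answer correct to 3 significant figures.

Vertical component: v_y = 79.6 sin 60.0° = 68.94 m/s.
Taking up as positive with launch at y = 60.6 m, landing at y = 0: 0 = 60.6 + 68.94 t − ½(10) t².
Solving 5.000 t² − 68.94 t − 60.6 = 0 gives t = [68.94 + √(68.94² + 4·5.000·60.6)] / 10.00 = 14.6 s.

14.6 s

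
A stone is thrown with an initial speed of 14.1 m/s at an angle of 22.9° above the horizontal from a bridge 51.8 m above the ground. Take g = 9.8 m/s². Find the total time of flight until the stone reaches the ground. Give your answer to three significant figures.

3.86 s

Vertical component: v_y = 14.1 sin 22.9° = 5.487 m/s.
Taking up as positive with launch at y = 51.8 m, landing at y = 0: 0 = 51.8 + 5.487 t − ½(9.8) t².
Solving 4.900 t² − 5.487 t − 51.8 = 0 gives t = [5.487 + √(5.487² + 4·4.900·51.8)] / 9.800 = 3.86 s.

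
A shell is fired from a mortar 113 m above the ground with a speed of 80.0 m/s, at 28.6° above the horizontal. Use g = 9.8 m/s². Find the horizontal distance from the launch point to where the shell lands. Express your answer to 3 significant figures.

Components: v_x = 80.0 cos 28.6° = 70.24 m/s, v_y = 80.0 sin 28.6° = 38.30 m/s.
Vertical: 0 = 113 + 38.30 t − ½(9.8) t² ⇒ 4.900 t² − 38.30 t − 113 = 0.
t = [38.30 + √(1467 + 2215)] / 9.800 = 10.10 s.
Horizontal: R = v_x · t = 70.24 × 10.10 = 709 m.

709 m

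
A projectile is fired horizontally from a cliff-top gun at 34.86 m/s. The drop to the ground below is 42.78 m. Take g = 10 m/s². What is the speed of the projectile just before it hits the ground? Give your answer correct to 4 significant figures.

Fall time: t = √(2 × 42.78 / 10) = 2.9251 s.
At impact: v_x = 34.86 m/s (unchanged), v_y = g t = 10 × 2.9251 = 29.251 m/s.
Speed = √(v_x² + v_y²) = √(1215.2 + 855.62) = 45.51 m/s.

45.51 m/s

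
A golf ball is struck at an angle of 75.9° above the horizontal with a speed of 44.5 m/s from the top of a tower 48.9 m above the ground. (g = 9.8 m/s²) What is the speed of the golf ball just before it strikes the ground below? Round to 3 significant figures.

v_x = 44.5 cos 75.9° = 10.84 m/s is unchanged throughout.
For the vertical component, v_y² = v_y0² + 2 g h = (43.16)² + 2×9.8×48.9 = 2821, so |v_y| = 53.11 m/s.
Impact speed = √(v_x² + v_y²) = √(117.5 + 2821) = 54.2 m/s.

54.2 m/s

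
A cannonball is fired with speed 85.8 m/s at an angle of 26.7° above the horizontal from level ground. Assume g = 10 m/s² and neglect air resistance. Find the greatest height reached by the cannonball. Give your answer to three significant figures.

Vertical component of launch velocity: v_y = 85.8 sin 26.7° = 38.55 m/s.
At the highest point the vertical velocity is zero, so v_y² = 2 g h_max.
h_max = (38.55)² / (2 × 10) = 1486 / 20.00 = 74.3 m.

74.3 m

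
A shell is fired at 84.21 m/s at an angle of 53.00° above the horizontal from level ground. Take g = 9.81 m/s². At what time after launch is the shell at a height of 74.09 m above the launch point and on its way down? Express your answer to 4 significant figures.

v_y0 = 84.21 sin 53.00° = 67.253 m/s.
Set y = v_y0 t − ½ g t² = 74.09: 4.905 t² − 67.253 t + 74.09 = 0.
t = [67.253 ± √(4523.0 − 1453.6)] / 9.81 = (67.253 ± 55.402) / 9.81, giving t = 1.208 s or t = 12.50 s.
On the way down corresponds to the larger root: t = 12.50 s.

12.50 s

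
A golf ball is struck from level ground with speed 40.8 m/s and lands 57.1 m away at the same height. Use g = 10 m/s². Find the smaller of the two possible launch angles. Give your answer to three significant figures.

10.0°

Level-ground range: R = v₀² sin(2θ)/g ⇒ sin 2θ = R g / v₀² = 57.1×10/40.8² = 0.3430.
2θ = arcsin(0.3430) = 20.06° or 180° − 20.06° = 159.94°.
So θ = 10.0° or θ = 80.0°.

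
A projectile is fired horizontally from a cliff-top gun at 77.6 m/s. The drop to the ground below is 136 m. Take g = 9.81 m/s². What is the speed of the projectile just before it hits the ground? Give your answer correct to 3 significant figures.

93.2 m/s

Fall time: t = √(2 × 136 / 9.81) = 5.266 s.
At impact: v_x = 77.6 m/s (unchanged), v_y = g t = 9.81 × 5.266 = 51.66 m/s.
Speed = √(v_x² + v_y²) = √(6022 + 2669) = 93.2 m/s.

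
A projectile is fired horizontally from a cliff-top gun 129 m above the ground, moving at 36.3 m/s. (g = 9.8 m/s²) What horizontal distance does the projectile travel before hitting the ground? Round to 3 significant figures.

186 m

Initial vertical velocity is zero, so the fall time comes from h = ½ g t²: t = √(2 × 129 / 9.8) = 5.131 s.
Horizontal motion is uniform at 36.3 m/s, so x = 36.3 × 5.131 = 186 m.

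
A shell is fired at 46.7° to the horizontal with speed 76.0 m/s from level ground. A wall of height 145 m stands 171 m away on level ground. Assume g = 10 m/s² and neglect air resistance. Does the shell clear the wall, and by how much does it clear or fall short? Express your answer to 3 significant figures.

v_x = 76.0 cos 46.7° = 52.12 m/s; v_y0 = 76.0 sin 46.7° = 55.31 m/s.
Time to reach the wall: t = 171 / 52.12 = 3.281 s.
Height at that point: y = 55.31×3.281 − 5.000×3.281² = 127.6 m.
That is 145 − 127.6 = 17.4 m below the top of the wall, so the shell does not clear it.

No — it falls 17.4 m short of clearing the wall.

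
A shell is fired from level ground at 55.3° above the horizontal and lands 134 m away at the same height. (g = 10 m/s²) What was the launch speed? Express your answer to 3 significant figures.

37.8 m/s

On level ground, R = v₀² sin(2θ) / g, so v₀ = √(R g / sin 2θ).
sin(2 × 55.3°) = 0.9361.
v₀ = √(134 × 10 / 0.9361) = √1431 = 37.8 m/s.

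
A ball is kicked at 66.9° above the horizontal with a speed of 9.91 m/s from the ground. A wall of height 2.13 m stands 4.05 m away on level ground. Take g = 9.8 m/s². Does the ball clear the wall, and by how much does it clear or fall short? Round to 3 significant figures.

v_x = 9.91 cos 66.9° = 3.888 m/s; v_y0 = 9.91 sin 66.9° = 9.115 m/s.
Time to reach the wall: t = 4.05 / 3.888 = 1.042 s.
Height at that point: y = 9.115×1.042 − 4.900×1.042² = 4.178 m.
That is 4.178 − 2.13 = 2.05 m above the top of the wall, so the ball clears it.

Yes — it clears the wall by 2.05 m.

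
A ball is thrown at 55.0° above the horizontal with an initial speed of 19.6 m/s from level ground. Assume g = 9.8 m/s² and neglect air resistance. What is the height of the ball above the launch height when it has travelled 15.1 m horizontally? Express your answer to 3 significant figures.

12.7 m

v_x = 19.6 cos 55.0° = 11.24 m/s, v_y0 = 19.6 sin 55.0° = 16.06 m/s.
Time to reach x = 15.1 m: t = x / v_x = 15.1 / 11.24 = 1.343 s.
y = v_y0 t − ½ g t² = 16.06×1.343 − 4.900×1.343² = 12.7 m.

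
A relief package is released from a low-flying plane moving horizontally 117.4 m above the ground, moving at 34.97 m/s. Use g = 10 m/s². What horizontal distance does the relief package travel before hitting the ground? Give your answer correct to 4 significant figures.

169.5 m

Initial vertical velocity is zero, so the fall time comes from h = ½ g t²: t = √(2 × 117.4 / 10) = 4.8456 s.
Horizontal motion is uniform at 34.97 m/s, so x = 34.97 × 4.8456 = 169.5 m.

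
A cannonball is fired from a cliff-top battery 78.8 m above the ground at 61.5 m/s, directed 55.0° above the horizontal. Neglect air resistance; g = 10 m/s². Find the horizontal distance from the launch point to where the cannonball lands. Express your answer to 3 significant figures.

Components: v_x = 61.5 cos 55.0° = 35.27 m/s, v_y = 61.5 sin 55.0° = 50.38 m/s.
Vertical: 0 = 78.8 + 50.38 t − ½(10) t² ⇒ 5.000 t² − 50.38 t − 78.8 = 0.
t = [50.38 + √(2538 + 1576)] / 10.00 = 11.45 s.
Horizontal: R = v_x · t = 35.27 × 11.45 = 404 m.

404 m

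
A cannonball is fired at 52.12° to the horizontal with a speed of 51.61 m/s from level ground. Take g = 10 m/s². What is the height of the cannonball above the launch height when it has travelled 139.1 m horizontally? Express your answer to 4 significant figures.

v_x = 51.61 cos 52.12° = 31.689 m/s, v_y0 = 51.61 sin 52.12° = 40.736 m/s.
Time to reach x = 139.1 m: t = x / v_x = 139.1 / 31.689 = 4.3895 s.
y = v_y0 t − ½ g t² = 40.736×4.3895 − 5.000×4.3895² = 82.47 m.

82.47 m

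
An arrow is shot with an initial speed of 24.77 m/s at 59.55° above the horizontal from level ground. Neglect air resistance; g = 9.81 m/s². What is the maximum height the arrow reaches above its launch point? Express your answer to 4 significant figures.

23.24 m

Vertical component of launch velocity: v_y = 24.77 sin 59.55° = 21.354 m/s.
At the highest point the vertical velocity is zero, so v_y² = 2 g h_max.
h_max = (21.354)² / (2 × 9.81) = 455.99 / 19.62 = 23.24 m.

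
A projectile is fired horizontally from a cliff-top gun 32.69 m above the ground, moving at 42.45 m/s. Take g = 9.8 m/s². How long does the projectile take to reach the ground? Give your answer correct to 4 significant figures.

2.583 s

The horizontal speed doesn't affect the fall. With v_y0 = 0, h = ½ g t².
t = √(2 × 32.69 / 9.8) = √6.6714 = 2.583 s.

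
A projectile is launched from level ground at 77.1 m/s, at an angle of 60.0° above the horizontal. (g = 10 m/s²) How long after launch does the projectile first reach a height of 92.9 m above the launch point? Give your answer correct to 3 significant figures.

v_y0 = 77.1 sin 60.0° = 66.77 m/s.
Set y = v_y0 t − ½ g t² = 92.9: 5.000 t² − 66.77 t + 92.9 = 0.
t = [66.77 ± √(4458 − 1858)] / 10 = (66.77 ± 50.99) / 10, giving t = 1.58 s or t = 11.8 s.
The projectile is on the way up at the first time, so t = 1.58 s.

1.58 s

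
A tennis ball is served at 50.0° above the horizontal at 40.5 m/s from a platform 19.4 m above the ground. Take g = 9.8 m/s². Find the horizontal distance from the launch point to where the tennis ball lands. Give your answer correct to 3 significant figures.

Components: v_x = 40.5 cos 50.0° = 26.03 m/s, v_y = 40.5 sin 50.0° = 31.02 m/s.
Vertical: 0 = 19.4 + 31.02 t − ½(9.8) t² ⇒ 4.900 t² − 31.02 t − 19.4 = 0.
t = [31.02 + √(962.2 + 380.2)] / 9.800 = 6.904 s.
Horizontal: R = v_x · t = 26.03 × 6.904 = 180 m.

180 m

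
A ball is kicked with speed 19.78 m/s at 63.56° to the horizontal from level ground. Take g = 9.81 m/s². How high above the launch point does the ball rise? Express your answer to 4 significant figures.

15.99 m

Vertical component of launch velocity: v_y = 19.78 sin 63.56° = 17.711 m/s.
At the highest point the vertical velocity is zero, so v_y² = 2 g h_max.
h_max = (17.711)² / (2 × 9.81) = 313.68 / 19.62 = 15.99 m.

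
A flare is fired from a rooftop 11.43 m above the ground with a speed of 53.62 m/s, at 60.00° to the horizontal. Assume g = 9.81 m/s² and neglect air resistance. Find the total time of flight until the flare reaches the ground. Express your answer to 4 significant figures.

9.707 s

Vertical component: v_y = 53.62 sin 60.00° = 46.436 m/s.
Taking up as positive with launch at y = 11.43 m, landing at y = 0: 0 = 11.43 + 46.436 t − ½(9.81) t².
Solving 4.905 t² − 46.436 t − 11.43 = 0 gives t = [46.436 + √(46.436² + 4·4.905·11.43)] / 9.810 = 9.707 s.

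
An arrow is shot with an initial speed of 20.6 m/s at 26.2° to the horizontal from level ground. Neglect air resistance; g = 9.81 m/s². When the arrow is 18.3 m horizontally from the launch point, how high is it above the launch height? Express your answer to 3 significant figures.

v_x = 20.6 cos 26.2° = 18.48 m/s, v_y0 = 20.6 sin 26.2° = 9.095 m/s.
Time to reach x = 18.3 m: t = x / v_x = 18.3 / 18.48 = 0.9903 s.
y = v_y0 t − ½ g t² = 9.095×0.9903 − 4.905×0.9903² = 4.20 m.

4.20 m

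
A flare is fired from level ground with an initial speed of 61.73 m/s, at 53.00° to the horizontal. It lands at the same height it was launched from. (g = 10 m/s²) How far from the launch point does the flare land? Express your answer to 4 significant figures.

Components: v_x = 61.73 cos 53.00° = 37.150 m/s, v_y = 61.73 sin 53.00° = 49.300 m/s.
Time of flight (same landing height): t = 2 v_y / g = 2 × 49.300 / 10 = 9.8600 s.
Range: R = v_x · t = 37.150 × 9.8600 = 366.3 m.

366.3 m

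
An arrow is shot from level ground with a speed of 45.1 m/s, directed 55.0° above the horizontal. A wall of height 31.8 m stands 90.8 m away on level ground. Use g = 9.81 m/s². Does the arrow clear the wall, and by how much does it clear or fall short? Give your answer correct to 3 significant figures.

v_x = 45.1 cos 55.0° = 25.87 m/s; v_y0 = 45.1 sin 55.0° = 36.94 m/s.
Time to reach the wall: t = 90.8 / 25.87 = 3.510 s.
Height at that point: y = 36.94×3.510 − 4.905×3.510² = 69.23 m.
That is 69.23 − 31.8 = 37.4 m above the top of the wall, so the arrow clears it.

Yes — it clears the wall by 37.4 m.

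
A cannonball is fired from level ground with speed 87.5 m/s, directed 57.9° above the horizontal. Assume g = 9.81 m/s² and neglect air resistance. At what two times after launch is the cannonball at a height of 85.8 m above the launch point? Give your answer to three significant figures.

v_y0 = 87.5 sin 57.9° = 74.12 m/s.
Set y = v_y0 t − ½ g t² = 85.8: 4.905 t² − 74.12 t + 85.8 = 0.
t = [74.12 ± √(5494 − 1683)] / 9.81 = (74.12 ± 61.73) / 9.81, giving t = 1.26 s or t = 13.8 s.
So the cannonball is at 85.8 m at t = 1.26 s (rising) and t = 13.8 s (falling).

1.26 s and 13.8 s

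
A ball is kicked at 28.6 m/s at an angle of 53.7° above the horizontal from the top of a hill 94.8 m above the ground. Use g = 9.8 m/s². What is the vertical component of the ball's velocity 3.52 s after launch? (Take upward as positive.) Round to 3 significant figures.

-11.4 m/s

Initial vertical component: v_y0 = 28.6 sin 53.7° = 23.05 m/s.
v_y(t) = v_y0 − g t = 23.05 − 9.8 × 3.52 = -11.4 m/s.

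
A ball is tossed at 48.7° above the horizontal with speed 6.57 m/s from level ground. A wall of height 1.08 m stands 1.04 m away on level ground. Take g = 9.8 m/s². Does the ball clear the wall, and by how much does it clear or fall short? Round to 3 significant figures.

v_x = 6.57 cos 48.7° = 4.336 m/s; v_y0 = 6.57 sin 48.7° = 4.936 m/s.
Time to reach the wall: t = 1.04 / 4.336 = 0.2399 s.
Height at that point: y = 4.936×0.2399 − 4.900×0.2399² = 0.9021 m.
That is 1.08 − 0.9021 = 0.178 m below the top of the wall, so the ball does not clear it.

No — it falls 0.178 m short of clearing the wall.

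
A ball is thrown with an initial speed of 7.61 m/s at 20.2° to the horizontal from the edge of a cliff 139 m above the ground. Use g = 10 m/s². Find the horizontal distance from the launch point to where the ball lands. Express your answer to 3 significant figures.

Components: v_x = 7.61 cos 20.2° = 7.142 m/s, v_y = 7.61 sin 20.2° = 2.628 m/s.
Vertical: 0 = 139 + 2.628 t − ½(10) t² ⇒ 5.000 t² − 2.628 t − 139 = 0.
t = [2.628 + √(6.906 + 2780)] / 10.00 = 5.542 s.
Horizontal: R = v_x · t = 7.142 × 5.542 = 39.6 m.

39.6 m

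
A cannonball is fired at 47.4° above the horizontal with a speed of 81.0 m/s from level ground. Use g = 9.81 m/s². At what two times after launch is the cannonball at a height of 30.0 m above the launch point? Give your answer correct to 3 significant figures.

0.526 s and 11.6 s

v_y0 = 81.0 sin 47.4° = 59.62 m/s.
Set y = v_y0 t − ½ g t² = 30.0: 4.905 t² − 59.62 t + 30.0 = 0.
t = [59.62 ± √(3555 − 588.6)] / 9.81 = (59.62 ± 54.46) / 9.81, giving t = 0.526 s or t = 11.6 s.
So the cannonball is at 30.0 m at t = 0.526 s (rising) and t = 11.6 s (falling).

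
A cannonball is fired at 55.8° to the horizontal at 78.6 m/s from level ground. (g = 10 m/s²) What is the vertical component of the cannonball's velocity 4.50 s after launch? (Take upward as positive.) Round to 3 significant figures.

Initial vertical component: v_y0 = 78.6 sin 55.8° = 65.01 m/s.
v_y(t) = v_y0 − g t = 65.01 − 10 × 4.50 = 20.0 m/s.

20.0 m/s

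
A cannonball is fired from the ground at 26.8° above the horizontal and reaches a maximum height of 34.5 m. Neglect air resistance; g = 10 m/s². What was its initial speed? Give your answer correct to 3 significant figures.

At maximum height v_y = 0, so (v₀ sin θ)² = 2 g H.
v₀ sin 26.8° = √(2 × 10 × 34.5) = 26.27 m/s.
v₀ = 26.27 / sin 26.8° = 26.27 / 0.4509 = 58.3 m/s.

58.3 m/s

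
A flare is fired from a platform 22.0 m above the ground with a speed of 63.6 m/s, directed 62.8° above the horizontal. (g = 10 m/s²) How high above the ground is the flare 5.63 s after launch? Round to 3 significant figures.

182 m

v_y0 = 63.6 sin 62.8° = 56.57 m/s.
y(t) = 22.0 + v_y0 t − ½ g t² = 22.0 + 56.57×5.63 − ½×10×5.63² = 182 m.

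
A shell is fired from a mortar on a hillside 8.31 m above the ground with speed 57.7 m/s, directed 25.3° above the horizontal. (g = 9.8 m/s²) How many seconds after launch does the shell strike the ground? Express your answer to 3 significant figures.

5.35 s

Vertical component: v_y = 57.7 sin 25.3° = 24.66 m/s.
Taking up as positive with launch at y = 8.31 m, landing at y = 0: 0 = 8.31 + 24.66 t − ½(9.8) t².
Solving 4.900 t² − 24.66 t − 8.31 = 0 gives t = [24.66 + √(24.66² + 4·4.900·8.31)] / 9.800 = 5.35 s.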